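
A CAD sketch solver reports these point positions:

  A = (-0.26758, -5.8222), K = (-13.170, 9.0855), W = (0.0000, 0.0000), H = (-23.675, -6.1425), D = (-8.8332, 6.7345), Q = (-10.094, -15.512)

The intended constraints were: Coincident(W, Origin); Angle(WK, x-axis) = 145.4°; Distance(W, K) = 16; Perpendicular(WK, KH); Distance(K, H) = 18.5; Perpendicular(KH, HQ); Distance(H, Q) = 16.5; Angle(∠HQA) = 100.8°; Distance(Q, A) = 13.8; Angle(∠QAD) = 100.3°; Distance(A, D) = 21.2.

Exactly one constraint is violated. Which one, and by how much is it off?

Distance(A, D) = 21.2 — off by 6.00.

W = (0.00, 0.00) ✓; WK at 145.4° ✓; |WK| = 16.00 ✓; ∠(WK, KH) = 90.00° ✓; |KH| = 18.50 ✓; ∠(KH, HQ) = 90.00° ✓; |HQ| = 16.50 ✓; ∠HQA = 100.8° ✓; |QA| = 13.80 ✓; ∠QAD = 100.3° ✓; |AD| = 15.20 ✗.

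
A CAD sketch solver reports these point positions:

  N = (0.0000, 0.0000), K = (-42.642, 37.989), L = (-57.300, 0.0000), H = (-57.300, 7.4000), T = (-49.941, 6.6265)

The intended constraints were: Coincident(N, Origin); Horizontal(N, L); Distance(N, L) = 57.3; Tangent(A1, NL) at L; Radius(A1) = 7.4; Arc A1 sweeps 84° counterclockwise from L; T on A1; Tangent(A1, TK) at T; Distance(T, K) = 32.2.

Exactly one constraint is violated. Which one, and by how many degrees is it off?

Tangent(A1, TK) at T — off by 7.10°.

N = (0.00, 0.00) ✓; N.y = 0.00, L.y = 0.00 ✓; |NL| = 57.30 ✓; ∠(HL, LN) = 90.00° ✓; |HL| = 7.400 ✓; bearing(H→T) − bearing(H→L) = 84.00° ✓; |HT| = 7.400 ✓; ∠(HT, TK) = 97.10° ✗; |TK| = 32.20 ✓.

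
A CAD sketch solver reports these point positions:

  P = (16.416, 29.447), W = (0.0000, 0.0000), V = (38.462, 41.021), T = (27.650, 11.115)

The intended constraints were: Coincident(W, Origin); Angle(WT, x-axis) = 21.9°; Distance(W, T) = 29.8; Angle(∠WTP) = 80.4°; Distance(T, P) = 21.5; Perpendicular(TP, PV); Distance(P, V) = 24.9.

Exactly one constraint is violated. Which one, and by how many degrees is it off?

Perpendicular(TP, PV) — off by 3.80°.

W = (0.00, 0.00) ✓; WT at 21.90° ✓; |WT| = 29.80 ✓; ∠WTP = 80.40° ✓; |TP| = 21.50 ✓; ∠(TP, PV) = 93.80° ✗; |PV| = 24.90 ✓.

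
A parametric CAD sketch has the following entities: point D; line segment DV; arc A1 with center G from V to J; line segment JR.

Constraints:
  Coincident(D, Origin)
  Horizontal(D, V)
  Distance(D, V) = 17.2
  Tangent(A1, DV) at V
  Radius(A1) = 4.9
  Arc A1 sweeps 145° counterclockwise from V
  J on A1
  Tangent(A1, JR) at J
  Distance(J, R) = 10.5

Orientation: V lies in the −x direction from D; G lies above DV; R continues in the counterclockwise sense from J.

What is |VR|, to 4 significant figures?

16.02

D is at the origin; DV is horizontal with |DV| = 17.2 and V on the −x side, so V = (-17.20, 0.000). The tangent condition forces GV to be normal to DV, so G = V + (0, 4.9) = (-17.20, 4.900). On A1, V sits at bearing -90° from G; a 145° counterclockwise sweep puts J at bearing 55°, so J = G + 4.9·(cos 55°, sin 55°) = (-14.39, 8.914). Tangency of A1 to JR means the radius GJ is perpendicular to JR, so JR runs along (−sin 55°, cos 55°); with |JR| = 10.5, R = (-22.99, 14.94). Then |VR| = |R − V| = 16.02.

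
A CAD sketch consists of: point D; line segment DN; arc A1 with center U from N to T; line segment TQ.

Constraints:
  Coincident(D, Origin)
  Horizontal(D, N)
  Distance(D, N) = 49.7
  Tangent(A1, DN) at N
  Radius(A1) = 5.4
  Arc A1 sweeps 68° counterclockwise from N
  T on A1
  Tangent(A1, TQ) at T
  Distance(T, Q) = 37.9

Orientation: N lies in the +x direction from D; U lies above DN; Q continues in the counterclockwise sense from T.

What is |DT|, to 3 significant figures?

54.8

Tangency of A1 to DN means the radius UN is perpendicular to DN, so U = N + (0, 5.4) = (49.7, 5.40). On A1, N sits at bearing -90° from U; a 68° counterclockwise sweep puts T at bearing -22°, so T = U + 5.4·(cos -22°, sin -22°) = (54.7, 3.38). Then |DT| = |T − D| = 54.8.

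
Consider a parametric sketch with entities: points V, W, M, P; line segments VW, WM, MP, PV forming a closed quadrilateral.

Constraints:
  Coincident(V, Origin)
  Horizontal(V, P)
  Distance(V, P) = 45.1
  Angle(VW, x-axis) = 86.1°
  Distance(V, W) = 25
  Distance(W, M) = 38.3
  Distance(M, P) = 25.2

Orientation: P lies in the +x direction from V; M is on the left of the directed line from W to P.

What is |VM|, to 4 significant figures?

47.00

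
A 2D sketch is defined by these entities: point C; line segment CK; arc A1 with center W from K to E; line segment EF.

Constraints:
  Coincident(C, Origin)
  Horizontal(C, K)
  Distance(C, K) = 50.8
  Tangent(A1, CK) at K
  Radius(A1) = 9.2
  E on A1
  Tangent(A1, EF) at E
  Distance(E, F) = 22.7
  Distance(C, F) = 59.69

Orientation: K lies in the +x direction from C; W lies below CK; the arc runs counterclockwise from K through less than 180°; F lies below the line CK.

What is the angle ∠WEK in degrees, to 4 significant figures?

35.72°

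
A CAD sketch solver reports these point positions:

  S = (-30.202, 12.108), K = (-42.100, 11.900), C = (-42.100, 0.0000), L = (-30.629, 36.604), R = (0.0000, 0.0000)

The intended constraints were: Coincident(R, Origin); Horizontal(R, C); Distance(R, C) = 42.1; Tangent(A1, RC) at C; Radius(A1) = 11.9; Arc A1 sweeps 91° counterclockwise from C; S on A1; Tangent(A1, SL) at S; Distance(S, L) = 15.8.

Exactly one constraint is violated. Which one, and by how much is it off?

Distance(S, L) = 15.8 — off by 8.70.

R = (0.00, 0.00) ✓; R.y = 0.00, C.y = 0.00 ✓; |RC| = 42.10 ✓; ∠(KC, CR) = 90.00° ✓; |KC| = 11.90 ✓; bearing(K→S) − bearing(K→C) = 91.00° ✓; |KS| = 11.90 ✓; ∠(KS, SL) = 90.00° ✓; |SL| = 24.50 ✗.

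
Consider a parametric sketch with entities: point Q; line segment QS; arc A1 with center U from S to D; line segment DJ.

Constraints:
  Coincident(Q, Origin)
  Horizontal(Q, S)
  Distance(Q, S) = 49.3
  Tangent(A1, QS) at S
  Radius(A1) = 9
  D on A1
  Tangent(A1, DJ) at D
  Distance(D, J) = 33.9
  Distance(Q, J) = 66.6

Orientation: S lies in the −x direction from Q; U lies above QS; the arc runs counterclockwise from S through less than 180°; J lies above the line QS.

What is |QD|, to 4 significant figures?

42.23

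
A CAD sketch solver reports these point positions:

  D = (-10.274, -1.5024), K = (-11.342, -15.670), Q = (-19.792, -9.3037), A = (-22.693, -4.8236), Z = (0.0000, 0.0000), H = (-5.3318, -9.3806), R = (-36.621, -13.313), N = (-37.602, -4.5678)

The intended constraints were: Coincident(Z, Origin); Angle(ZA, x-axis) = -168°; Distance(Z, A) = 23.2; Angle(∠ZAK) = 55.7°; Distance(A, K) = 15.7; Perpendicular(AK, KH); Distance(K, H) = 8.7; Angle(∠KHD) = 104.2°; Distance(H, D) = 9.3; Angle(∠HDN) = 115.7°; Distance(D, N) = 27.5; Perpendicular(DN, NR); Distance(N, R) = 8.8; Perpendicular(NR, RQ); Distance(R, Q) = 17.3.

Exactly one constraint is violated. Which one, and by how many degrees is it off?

Perpendicular(NR, RQ) — off by 7.00°.

Z = (0.00, 0.00) ✓; ZA at -168.0° ✓; |ZA| = 23.20 ✓; ∠ZAK = 55.70° ✓; |AK| = 15.70 ✓; ∠(AK, KH) = 90.00° ✓; |KH| = 8.699 ✓; ∠KHD = 104.2° ✓; |HD| = 9.300 ✓; ∠HDN = 115.7° ✓; |DN| = 27.50 ✓; ∠(DN, NR) = 90.00° ✓; |NR| = 8.800 ✓; ∠(NR, RQ) = 97.00° ✗; |RQ| = 17.30 ✓.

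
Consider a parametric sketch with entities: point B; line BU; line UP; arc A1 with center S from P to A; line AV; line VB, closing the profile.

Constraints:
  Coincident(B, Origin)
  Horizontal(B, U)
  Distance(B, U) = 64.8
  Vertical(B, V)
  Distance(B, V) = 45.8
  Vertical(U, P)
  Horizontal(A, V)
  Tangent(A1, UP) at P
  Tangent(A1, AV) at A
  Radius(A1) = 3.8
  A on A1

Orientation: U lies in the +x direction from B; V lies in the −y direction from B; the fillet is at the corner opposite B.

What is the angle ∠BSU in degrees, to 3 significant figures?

60.6°

B is at the origin; BU is horizontal with |BU| = 64.8 and U on the +x side, so U = (64.8, 0.00). B and V share the same x with |BV| = 45.8 and V on the −y side, so V = (0.00, -45.8). The virtual corner opposite B is at (64.8, -45.8). The tangent condition forces SP to be normal to UP and since A1 is tangent to AV there, SA ⟂ AV, with radius 3.8, so the center S sits 3.8 in from both sides at S = (61.0, -42.0). Then cos ∠BSU = SB·SU / (|SB||SU|), giving 60.6°.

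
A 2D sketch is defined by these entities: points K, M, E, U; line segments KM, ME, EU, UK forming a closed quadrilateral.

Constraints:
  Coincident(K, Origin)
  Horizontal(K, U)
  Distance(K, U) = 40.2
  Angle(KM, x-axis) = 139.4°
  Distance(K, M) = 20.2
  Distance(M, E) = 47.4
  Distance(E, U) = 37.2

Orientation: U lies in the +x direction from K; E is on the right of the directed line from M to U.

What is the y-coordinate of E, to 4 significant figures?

-25.06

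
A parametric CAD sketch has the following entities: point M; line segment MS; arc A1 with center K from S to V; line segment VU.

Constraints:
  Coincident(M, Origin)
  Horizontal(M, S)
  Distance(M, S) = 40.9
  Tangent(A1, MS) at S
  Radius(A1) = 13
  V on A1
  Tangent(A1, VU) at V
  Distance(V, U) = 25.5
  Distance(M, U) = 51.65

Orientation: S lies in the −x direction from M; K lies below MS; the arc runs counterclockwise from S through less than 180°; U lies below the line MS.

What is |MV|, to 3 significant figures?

54.8

Checks: |KV| = 13.00 ✓; ∠(KV, VU) = 90.00° ✓; |VU| = 25.50 ✓; |MU| = 51.65 ✓.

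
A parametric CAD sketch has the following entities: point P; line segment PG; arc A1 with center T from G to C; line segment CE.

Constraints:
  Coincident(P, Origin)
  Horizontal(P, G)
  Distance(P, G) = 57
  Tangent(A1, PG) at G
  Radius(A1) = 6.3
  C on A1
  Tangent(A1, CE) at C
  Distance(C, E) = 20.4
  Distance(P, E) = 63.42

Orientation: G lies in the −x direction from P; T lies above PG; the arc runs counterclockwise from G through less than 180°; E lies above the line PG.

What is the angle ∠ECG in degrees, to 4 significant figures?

126.3°

Checks: P = (0.00, 0.00) ✓; |TC| = 6.300 ✓; ∠(TC, CE) = 90.00° ✓; |CE| = 20.40 ✓; |PE| = 63.42 ✓.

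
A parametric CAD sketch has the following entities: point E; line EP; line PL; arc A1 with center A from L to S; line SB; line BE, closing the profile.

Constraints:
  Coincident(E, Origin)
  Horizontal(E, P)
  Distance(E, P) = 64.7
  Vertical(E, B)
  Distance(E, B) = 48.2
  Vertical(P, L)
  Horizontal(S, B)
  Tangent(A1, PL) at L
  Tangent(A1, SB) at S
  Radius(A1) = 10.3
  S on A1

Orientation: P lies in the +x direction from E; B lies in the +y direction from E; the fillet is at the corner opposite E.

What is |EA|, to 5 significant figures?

66.301

E and B share the same x with |EB| = 48.2 and B on the +y side, so B = (0.0000, 48.200). The virtual corner opposite E is at (64.700, 48.200). The tangent condition forces AL to be normal to PL and since A1 is tangent to SB there, AS ⟂ SB, with radius 10.3, so the center A sits 10.3 in from both sides at A = (54.400, 37.900). Then |EA| = |A − E| = 66.301.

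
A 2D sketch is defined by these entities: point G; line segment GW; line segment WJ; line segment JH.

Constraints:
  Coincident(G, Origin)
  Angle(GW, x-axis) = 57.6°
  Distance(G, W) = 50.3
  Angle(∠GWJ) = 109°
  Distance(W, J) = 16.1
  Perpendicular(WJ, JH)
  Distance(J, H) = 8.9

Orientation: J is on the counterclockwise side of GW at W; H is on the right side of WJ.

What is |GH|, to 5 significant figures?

65.134

∠GWJ = 109.0°, so WJ runs at 57.6° + (180° − 109.0°) = 128.60° from the x-axis; with |WJ| = 16.1, J = W + 16.1·(cos 128.60°, sin 128.60°) = (16.908, 55.052). The perpendicularity gives JH at right angles to WJ; with |JH| = 8.9 on the right of WJ, H = J + 8.9·(0.78152, 0.62388) = (23.863, 60.605). Then |GH| = |H − G| = 65.134.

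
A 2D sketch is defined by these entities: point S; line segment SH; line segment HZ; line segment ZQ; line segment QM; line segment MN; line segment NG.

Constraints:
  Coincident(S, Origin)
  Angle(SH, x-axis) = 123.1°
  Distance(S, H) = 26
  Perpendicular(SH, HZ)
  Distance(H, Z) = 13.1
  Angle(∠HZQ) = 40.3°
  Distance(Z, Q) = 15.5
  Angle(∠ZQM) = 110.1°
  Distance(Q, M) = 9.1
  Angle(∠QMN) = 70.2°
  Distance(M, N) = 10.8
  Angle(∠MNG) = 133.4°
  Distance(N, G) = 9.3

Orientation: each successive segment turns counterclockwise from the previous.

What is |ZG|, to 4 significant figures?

2.344

S is at the origin; SH runs at 123.1° with length 26.0, so H = (-14.20, 21.78). SH ⟂ HZ, so HZ runs at -146.9°; with |HZ| = 13.1, Z = (-25.17, 14.63). ∠HZQ = 40.3° gives ZQ at -7.200° from the x-axis; with |ZQ| = 15.5, Q = (-9.795, 12.68). ∠ZQM = 110.1° gives QM at 62.70° from the x-axis; with |QM| = 9.1, M = (-5.621, 20.77). ∠QMN = 70.2° gives MN at 172.5° from the x-axis; with |MN| = 10.8, N = (-16.33, 22.18). ∠MNG = 133.4° gives NG at -140.9° from the x-axis; with |NG| = 9.3, G = (-23.55, 16.31). Then |ZG| = |G − Z| = 2.344.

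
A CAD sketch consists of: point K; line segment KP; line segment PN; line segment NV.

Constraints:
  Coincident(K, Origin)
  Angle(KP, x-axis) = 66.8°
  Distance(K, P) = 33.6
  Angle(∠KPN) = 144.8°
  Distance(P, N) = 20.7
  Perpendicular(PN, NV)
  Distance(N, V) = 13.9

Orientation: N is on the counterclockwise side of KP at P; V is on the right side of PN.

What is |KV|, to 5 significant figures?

58.530

K is at the origin; KP runs at 66.8° with length 33.6, so P = 33.6·(cos 66.8°, sin 66.8°) = (13.236, 30.883). ∠KPN = 144.8°, so PN runs at 66.8° + (180° − 144.8°) = 102.00° from the x-axis; with |PN| = 20.7, N = P + 20.7·(cos 102.00°, sin 102.00°) = (8.9327, 51.131). PN ⟂ NV; with |NV| = 13.9 on the right of PN, V = N + 13.9·(0.97815, 0.20791) = (22.529, 54.021). Then |KV| = |V − K| = 58.530.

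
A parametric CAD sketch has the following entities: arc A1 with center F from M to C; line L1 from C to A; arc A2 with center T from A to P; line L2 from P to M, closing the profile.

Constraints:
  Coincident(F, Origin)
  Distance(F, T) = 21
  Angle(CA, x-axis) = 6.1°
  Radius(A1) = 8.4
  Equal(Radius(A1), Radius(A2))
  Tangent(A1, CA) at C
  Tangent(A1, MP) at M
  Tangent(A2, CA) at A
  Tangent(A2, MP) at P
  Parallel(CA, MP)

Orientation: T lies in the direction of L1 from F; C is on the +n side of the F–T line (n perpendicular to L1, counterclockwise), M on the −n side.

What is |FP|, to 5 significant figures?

22.618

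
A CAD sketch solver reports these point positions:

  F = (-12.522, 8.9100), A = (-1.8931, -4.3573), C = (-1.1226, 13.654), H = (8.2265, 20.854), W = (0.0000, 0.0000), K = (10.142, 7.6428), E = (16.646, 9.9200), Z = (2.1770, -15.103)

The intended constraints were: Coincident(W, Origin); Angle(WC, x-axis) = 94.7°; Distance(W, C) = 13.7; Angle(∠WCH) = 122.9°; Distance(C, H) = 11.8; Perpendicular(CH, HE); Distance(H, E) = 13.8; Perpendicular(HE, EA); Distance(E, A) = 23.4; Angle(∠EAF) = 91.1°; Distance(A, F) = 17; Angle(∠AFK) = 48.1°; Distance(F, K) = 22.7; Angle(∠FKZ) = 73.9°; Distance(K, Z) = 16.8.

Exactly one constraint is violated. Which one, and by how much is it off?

Distance(K, Z) = 16.8 — off by 7.30.

W = (0.00, 0.00) ✓; WC at 94.70° ✓; |WC| = 13.70 ✓; ∠WCH = 122.9° ✓; |CH| = 11.80 ✓; ∠(CH, HE) = 90.00° ✓; |HE| = 13.80 ✓; ∠(HE, EA) = 90.00° ✓; |EA| = 23.40 ✓; ∠EAF = 91.10° ✓; |AF| = 17.00 ✓; ∠AFK = 48.10° ✓; |FK| = 22.70 ✓; ∠FKZ = 73.90° ✓; |KZ| = 24.10 ✗.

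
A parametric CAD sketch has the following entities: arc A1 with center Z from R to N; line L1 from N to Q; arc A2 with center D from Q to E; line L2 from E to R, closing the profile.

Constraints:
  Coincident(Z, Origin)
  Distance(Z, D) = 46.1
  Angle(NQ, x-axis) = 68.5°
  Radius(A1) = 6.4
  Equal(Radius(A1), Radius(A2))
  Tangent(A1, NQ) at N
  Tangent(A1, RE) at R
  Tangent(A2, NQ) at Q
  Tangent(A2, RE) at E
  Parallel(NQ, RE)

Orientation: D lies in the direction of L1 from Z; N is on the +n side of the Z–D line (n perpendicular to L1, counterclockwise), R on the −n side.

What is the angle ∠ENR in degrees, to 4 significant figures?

74.48°

The slot axis is L1's direction at 68.5°, so u = (cos 68.5°, sin 68.5°) = (0.3665, 0.9304) and n = (−sin 68.5°, cos 68.5°) = (-0.9304, 0.3665). Z is at the origin and D lies 46.1 along u from Z, so D = 46.1·u = (16.90, 42.89). Tangency of A1 to both parallel lines with radius 6.4 puts N and R at Z ± 6.4·n: N = (-5.955, 2.346), R = (5.955, -2.346). Equal radii place Q and E the same way about D: Q = D + 6.4·n = (10.94, 45.24), E = D − 6.4·n = (22.85, 40.55). Then cos ∠ENR = NE·NR / (|NE||NR|), giving 74.48°.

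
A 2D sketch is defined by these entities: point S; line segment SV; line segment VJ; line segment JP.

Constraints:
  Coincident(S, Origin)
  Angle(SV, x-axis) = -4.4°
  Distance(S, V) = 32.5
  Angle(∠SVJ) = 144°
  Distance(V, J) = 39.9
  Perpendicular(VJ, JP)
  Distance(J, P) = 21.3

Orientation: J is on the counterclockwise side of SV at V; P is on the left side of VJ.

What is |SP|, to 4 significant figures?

66.23

S is at the origin; SV runs at -4.4° with length 32.5, so V = 32.5·(cos -4.4°, sin -4.4°) = (32.40, -2.493). ∠SVJ = 144.0°, so VJ runs at -4.4° + (180° − 144.0°) = 31.60° from the x-axis; with |VJ| = 39.9, J = V + 39.9·(cos 31.60°, sin 31.60°) = (66.39, 18.41). VJ ⟂ JP; with |JP| = 21.3 on the left of VJ, P = J + 21.3·(-0.5240, 0.8517) = (55.23, 36.56). Then |SP| = |P − S| = 66.23.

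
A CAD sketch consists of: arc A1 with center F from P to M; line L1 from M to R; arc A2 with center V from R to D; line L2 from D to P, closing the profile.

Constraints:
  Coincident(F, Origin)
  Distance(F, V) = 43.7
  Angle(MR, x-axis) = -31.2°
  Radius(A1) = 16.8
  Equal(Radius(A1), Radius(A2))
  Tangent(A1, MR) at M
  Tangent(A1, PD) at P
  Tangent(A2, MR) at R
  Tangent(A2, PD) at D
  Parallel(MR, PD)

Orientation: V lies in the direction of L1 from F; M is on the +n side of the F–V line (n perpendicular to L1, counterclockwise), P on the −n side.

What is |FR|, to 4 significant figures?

46.82

The slot axis is L1's direction at -31.2°, so u = (cos -31.2°, sin -31.2°) = (0.8554, -0.5180) and n = (−sin -31.2°, cos -31.2°) = (0.5180, 0.8554). F is at the origin and V lies 43.7 along u from F, so V = 43.7·u = (37.38, -22.64). Tangency of A1 to both parallel lines with radius 16.8 puts M and P at F ± 16.8·n: M = (8.703, 14.37), P = (-8.703, -14.37). Equal radii place R and D the same way about V: R = V + 16.8·n = (46.08, -8.268), D = V − 16.8·n = (28.68, -37.01). Then |FR| = |R − F| = 46.82.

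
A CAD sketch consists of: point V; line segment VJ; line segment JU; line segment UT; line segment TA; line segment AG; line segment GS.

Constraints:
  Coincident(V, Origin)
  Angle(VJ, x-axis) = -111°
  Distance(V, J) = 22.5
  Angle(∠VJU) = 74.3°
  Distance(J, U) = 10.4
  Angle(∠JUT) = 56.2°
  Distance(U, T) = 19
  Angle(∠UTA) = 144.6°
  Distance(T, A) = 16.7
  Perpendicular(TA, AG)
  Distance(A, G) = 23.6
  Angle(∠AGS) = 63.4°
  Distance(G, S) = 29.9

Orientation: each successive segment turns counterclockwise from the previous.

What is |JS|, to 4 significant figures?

6.194

V is at the origin; VJ runs at -111.0° with length 22.5, so J = (-8.063, -21.01). ∠VJU = 74.3° gives JU at -5.300° from the x-axis; with |JU| = 10.4, U = (2.292, -21.97). ∠JUT = 56.2° gives UT at 118.5° from the x-axis; with |UT| = 19.0, T = (-6.774, -5.269). ∠UTA = 144.6° gives TA at 153.9° from the x-axis; with |TA| = 16.7, A = (-21.77, 2.078). The perpendicularity gives AG at right angles to TA, so AG runs at -116.1°; with |AG| = 23.6, G = (-32.15, -19.12). ∠AGS = 63.4° gives GS at 0.5000° from the x-axis; with |GS| = 29.9, S = (-2.255, -18.85). Then |JS| = |S − J| = 6.194.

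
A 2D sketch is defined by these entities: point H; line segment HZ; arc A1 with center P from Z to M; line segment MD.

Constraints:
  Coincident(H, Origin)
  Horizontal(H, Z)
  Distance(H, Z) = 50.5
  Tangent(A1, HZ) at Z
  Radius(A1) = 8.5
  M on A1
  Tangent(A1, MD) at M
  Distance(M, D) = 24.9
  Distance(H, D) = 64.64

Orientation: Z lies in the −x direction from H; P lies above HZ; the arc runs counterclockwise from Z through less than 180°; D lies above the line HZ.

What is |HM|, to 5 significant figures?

44.771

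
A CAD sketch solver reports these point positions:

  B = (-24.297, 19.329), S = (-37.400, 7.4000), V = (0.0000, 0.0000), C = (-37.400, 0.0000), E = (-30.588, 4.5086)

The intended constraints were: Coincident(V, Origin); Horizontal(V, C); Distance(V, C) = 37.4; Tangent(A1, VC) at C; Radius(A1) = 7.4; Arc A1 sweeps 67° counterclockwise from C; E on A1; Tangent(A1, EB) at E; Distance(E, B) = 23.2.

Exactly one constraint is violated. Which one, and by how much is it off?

Distance(E, B) = 23.2 — off by 7.10.

V = (0.00, 0.00) ✓; V.y = 0.00, C.y = 0.00 ✓; |VC| = 37.40 ✓; ∠(SC, CV) = 90.00° ✓; |SC| = 7.400 ✓; bearing(S→E) − bearing(S→C) = 67.00° ✓; |SE| = 7.400 ✓; ∠(SE, EB) = 90.00° ✓; |EB| = 16.10 ✗.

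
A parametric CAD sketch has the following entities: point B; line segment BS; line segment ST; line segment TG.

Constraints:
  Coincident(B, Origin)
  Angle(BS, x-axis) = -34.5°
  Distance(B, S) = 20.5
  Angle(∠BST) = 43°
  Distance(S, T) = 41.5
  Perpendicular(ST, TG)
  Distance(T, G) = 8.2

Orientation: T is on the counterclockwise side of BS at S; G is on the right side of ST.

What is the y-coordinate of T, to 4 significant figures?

28.90

B is at the origin; BS runs at -34.5° with length 20.5, so S = 20.5·(cos -34.5°, sin -34.5°) = (16.89, -11.61). ∠BST = 43.0°, so ST runs at -34.5° + (180° − 43.0°) = 102.5° from the x-axis; with |ST| = 41.5, T = S + 41.5·(cos 102.5°, sin 102.5°) = (7.912, 28.90). So T.y = 28.90.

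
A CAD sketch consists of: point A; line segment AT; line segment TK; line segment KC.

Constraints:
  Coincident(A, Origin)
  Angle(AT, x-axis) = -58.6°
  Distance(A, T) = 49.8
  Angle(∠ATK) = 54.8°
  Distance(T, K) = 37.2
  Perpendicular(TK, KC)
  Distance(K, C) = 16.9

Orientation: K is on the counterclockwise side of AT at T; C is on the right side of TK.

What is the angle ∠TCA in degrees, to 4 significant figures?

57.18°

A is at the origin; AT runs at -58.6° with length 49.8, so T = 49.8·(cos -58.6°, sin -58.6°) = (25.95, -42.51). ∠ATK = 54.8°, so TK runs at -58.6° + (180° − 54.8°) = 66.60° from the x-axis; with |TK| = 37.2, K = T + 37.2·(cos 66.60°, sin 66.60°) = (40.72, -8.366). TK ⟂ KC; with |KC| = 16.9 on the right of TK, C = K + 16.9·(0.9178, -0.3971) = (56.23, -15.08). Then cos ∠TCA = CT·CA / (|CT||CA|), giving 57.18°.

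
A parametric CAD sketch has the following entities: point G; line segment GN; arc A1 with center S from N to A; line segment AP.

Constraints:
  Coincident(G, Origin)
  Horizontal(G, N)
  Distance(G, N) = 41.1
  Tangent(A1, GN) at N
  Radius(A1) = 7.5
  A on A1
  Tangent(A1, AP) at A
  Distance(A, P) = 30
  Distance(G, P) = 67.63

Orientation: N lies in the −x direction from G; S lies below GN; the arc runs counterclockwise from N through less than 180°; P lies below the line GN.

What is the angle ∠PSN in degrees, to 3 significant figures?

144°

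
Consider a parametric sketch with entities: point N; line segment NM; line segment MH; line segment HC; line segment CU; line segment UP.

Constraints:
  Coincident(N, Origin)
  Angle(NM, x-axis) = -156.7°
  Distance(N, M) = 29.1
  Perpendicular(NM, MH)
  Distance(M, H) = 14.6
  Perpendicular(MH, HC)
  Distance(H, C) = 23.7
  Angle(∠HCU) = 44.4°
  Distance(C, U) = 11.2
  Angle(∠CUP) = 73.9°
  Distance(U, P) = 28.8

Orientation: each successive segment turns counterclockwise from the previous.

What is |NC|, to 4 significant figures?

15.57

NM is perpendicular to MH, so MH runs at -66.70°; with |MH| = 14.6, H = (-20.95, -24.92). MH ⟂ HC, so HC runs at 23.30°; with |HC| = 23.7, C = (0.8154, -15.55). Then |NC| = |C − N| = 15.57.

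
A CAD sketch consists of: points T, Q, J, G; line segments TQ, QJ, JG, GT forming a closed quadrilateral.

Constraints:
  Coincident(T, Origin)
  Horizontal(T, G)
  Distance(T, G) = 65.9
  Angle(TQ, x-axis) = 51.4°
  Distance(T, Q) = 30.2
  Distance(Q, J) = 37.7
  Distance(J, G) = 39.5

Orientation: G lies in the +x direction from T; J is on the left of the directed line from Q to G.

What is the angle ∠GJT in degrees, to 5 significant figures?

72.838°

Checks: |QJ| = 37.70 ✓; |JG| = 39.50 ✓.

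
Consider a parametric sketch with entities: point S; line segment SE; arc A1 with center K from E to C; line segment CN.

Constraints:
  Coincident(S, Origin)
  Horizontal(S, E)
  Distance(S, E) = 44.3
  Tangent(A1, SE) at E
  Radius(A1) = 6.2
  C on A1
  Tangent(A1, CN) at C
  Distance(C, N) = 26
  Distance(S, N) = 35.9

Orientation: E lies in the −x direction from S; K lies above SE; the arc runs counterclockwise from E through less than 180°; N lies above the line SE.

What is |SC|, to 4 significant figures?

39.11

Checks: S = (0.00, 0.00) ✓; |KC| = 6.200 ✓; ∠(KC, CN) = 90.00° ✓; |CN| = 26.00 ✓; |SN| = 35.90 ✓.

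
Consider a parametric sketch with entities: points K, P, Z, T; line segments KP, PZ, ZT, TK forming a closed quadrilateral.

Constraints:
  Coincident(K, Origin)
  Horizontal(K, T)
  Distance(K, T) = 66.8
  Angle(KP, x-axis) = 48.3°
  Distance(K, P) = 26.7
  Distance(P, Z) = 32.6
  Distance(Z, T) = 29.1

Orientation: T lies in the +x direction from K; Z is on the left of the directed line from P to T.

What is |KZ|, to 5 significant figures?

55.510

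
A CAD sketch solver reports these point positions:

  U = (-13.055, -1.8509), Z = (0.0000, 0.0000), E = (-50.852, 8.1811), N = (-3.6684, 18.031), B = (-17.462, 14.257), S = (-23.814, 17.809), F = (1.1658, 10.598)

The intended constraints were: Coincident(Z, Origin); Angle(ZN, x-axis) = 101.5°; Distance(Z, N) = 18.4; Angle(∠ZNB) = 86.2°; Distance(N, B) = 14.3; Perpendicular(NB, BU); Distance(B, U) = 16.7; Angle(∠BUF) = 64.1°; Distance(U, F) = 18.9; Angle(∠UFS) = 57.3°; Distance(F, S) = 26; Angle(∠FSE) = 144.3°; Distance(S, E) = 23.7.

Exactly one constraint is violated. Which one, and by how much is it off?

Distance(S, E) = 23.7 — off by 5.00.

Z = (0.00, 0.00) ✓; ZN at 101.5° ✓; |ZN| = 18.40 ✓; ∠ZNB = 86.20° ✓; |NB| = 14.30 ✓; ∠(NB, BU) = 90.00° ✓; |BU| = 16.70 ✓; ∠BUF = 64.10° ✓; |UF| = 18.90 ✓; ∠UFS = 57.30° ✓; |FS| = 26.00 ✓; ∠FSE = 144.3° ✓; |SE| = 28.70 ✗.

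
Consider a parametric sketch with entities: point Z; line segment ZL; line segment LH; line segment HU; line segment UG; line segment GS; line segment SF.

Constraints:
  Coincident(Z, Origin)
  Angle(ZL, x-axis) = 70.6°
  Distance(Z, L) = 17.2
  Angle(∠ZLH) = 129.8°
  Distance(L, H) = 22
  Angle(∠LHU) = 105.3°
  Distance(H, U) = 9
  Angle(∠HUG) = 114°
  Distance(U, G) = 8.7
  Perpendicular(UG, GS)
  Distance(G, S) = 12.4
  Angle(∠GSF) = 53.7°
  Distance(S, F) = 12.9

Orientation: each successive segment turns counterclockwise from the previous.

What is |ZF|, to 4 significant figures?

34.94

UG is perpendicular to GS, so GS runs at -8.500°; with |GS| = 12.4, S = (-3.247, 22.28). ∠GSF = 53.7° gives SF at 117.8° from the x-axis; with |SF| = 12.9, F = (-9.263, 33.69). Then |ZF| = |F − Z| = 34.94.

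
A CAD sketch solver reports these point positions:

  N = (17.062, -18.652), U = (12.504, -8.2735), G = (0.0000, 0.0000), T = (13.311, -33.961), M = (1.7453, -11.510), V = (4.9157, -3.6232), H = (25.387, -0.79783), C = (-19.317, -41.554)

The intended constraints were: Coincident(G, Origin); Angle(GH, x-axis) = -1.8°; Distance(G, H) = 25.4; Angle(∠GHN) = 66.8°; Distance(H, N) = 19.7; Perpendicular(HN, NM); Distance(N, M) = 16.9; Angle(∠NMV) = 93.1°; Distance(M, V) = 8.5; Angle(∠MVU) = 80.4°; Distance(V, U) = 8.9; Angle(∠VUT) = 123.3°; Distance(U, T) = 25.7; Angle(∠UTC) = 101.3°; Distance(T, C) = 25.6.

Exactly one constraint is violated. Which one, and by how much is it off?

Distance(T, C) = 25.6 — off by 7.90.

G = (0.00, 0.00) ✓; GH at -1.800° ✓; |GH| = 25.40 ✓; ∠GHN = 66.80° ✓; |HN| = 19.70 ✓; ∠(HN, NM) = 90.00° ✓; |NM| = 16.90 ✓; ∠NMV = 93.10° ✓; |MV| = 8.500 ✓; ∠MVU = 80.40° ✓; |VU| = 8.900 ✓; ∠VUT = 123.3° ✓; |UT| = 25.70 ✓; ∠UTC = 101.3° ✓; |TC| = 33.50 ✗.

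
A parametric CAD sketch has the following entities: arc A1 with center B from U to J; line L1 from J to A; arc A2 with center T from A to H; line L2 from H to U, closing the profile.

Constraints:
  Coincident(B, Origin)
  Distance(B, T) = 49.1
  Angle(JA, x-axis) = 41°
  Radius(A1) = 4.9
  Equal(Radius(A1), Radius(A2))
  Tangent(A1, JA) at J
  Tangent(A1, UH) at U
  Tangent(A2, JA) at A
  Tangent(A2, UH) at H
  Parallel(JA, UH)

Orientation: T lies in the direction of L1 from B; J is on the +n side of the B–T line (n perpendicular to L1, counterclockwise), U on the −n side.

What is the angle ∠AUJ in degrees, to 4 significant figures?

78.71°

Tangency of A1 to both parallel lines with radius 4.9 puts J and U at B ± 4.9·n: J = (-3.215, 3.698), U = (3.215, -3.698). Equal radii place A and H the same way about T: A = T + 4.9·n = (33.84, 35.91), H = T − 4.9·n = (40.27, 28.51). Then cos ∠AUJ = UA·UJ / (|UA||UJ|), giving 78.71°.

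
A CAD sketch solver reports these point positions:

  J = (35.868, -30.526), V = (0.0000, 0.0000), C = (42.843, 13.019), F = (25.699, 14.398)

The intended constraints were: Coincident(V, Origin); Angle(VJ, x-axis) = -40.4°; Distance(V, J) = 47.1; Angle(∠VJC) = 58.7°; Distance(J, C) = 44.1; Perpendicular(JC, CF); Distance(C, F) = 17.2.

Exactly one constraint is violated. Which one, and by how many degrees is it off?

Perpendicular(JC, CF) — off by 4.50°.

V = (0.00, 0.00) ✓; VJ at -40.40° ✓; |VJ| = 47.10 ✓; ∠VJC = 58.70° ✓; |JC| = 44.10 ✓; ∠(JC, CF) = 94.50° ✗; |CF| = 17.20 ✓.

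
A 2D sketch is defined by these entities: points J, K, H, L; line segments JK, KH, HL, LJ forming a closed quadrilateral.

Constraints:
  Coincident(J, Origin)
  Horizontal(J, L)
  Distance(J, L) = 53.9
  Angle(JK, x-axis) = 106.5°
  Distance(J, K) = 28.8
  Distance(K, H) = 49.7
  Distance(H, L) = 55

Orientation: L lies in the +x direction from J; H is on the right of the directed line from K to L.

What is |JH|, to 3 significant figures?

21.0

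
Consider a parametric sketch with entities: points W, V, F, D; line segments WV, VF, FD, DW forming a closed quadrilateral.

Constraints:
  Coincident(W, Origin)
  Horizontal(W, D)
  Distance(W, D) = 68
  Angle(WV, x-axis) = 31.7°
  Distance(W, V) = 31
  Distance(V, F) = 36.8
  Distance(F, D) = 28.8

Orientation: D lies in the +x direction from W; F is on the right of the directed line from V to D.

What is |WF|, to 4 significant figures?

46.86

W is at the origin; W and D share the same y with |WD| = 68.0 and D in +x, so D = (68.0, 0). WV runs at 31.7° with |WV| = 31.0, so V = (26.38, 16.29). F is determined by |VF| = 36.8 and |FD| = 28.8 together: it lies at the intersection of circle(V, 36.8) and circle(D, 28.8). With |VD| = 44.70, the foot of the radical line on VD is 28.22 from V and the perpendicular offset is √(36.8² − 28.22²) = 23.62. Taking the right-of-VD solution: F = (44.05, -15.99).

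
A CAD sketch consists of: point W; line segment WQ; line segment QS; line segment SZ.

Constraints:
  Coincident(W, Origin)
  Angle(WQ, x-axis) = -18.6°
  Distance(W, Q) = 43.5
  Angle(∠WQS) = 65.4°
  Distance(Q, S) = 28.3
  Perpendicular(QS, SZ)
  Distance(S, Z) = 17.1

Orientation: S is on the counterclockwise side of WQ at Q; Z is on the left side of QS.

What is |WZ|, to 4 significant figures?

24.66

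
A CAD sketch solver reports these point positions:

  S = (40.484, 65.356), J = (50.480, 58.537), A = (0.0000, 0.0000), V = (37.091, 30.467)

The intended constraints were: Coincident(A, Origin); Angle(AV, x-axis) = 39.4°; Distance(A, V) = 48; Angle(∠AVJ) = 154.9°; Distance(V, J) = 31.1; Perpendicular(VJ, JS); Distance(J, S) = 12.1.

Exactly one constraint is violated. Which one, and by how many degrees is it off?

Perpendicular(VJ, JS) — off by 8.80°.

A = (0.00, 0.00) ✓; AV at 39.40° ✓; |AV| = 48.00 ✓; ∠AVJ = 154.9° ✓; |VJ| = 31.10 ✓; ∠(VJ, JS) = 81.20° ✗; |JS| = 12.10 ✓.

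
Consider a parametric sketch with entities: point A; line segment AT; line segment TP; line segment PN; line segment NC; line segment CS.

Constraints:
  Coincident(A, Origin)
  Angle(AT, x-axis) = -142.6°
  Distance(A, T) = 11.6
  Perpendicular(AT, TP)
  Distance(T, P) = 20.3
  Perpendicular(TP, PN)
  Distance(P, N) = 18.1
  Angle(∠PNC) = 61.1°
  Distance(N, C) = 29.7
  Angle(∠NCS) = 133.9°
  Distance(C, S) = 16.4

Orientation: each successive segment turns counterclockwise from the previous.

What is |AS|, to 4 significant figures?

25.70

∠PNC = 61.1° gives NC at 156.3° from the x-axis; with |NC| = 29.7, C = (-9.702, -0.2408). ∠NCS = 133.9° gives CS at -157.6° from the x-axis; with |CS| = 16.4, S = (-24.86, -6.490). Then |AS| = |S − A| = 25.70.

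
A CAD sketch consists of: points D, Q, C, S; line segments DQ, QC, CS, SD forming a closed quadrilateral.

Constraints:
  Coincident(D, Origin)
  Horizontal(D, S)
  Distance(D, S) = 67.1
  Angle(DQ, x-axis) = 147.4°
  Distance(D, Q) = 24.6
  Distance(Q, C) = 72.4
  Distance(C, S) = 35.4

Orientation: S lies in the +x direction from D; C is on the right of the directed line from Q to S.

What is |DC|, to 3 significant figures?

47.8

Checks: D = (0.00, 0.00) ✓; |QC| = 72.40 ✓; |CS| = 35.40 ✓.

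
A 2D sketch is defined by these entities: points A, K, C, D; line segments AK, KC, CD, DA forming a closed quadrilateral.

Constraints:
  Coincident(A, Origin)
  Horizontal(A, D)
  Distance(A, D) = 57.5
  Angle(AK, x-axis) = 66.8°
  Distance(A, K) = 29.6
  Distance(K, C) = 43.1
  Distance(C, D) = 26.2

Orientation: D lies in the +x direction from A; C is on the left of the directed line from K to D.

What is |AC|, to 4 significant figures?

60.63

Checks: A = (0.00, 0.00) ✓; |KC| = 43.10 ✓; |CD| = 26.20 ✓.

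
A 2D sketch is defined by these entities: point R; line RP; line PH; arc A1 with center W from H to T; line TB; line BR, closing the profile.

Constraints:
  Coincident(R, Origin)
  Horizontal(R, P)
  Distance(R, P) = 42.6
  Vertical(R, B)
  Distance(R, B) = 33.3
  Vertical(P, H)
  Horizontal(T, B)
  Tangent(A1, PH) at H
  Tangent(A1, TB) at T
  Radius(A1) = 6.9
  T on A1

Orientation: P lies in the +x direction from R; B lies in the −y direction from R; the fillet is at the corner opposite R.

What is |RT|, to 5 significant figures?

48.820

R is at the origin; RP is horizontal with |RP| = 42.6 and P on the +x side, so P = (42.600, 0.0000). RB is vertical with |RB| = 33.3 and B on the −y side, so B = (0.0000, -33.300). The virtual corner opposite R is at (42.600, -33.300). A1 meets PH tangentially, so WH is at right angles to PH and since A1 is tangent to TB there, WT ⟂ TB, with radius 6.9, so the center W sits 6.9 in from both sides at W = (35.700, -26.400). That places the tangent points at H = (42.600, -26.400) on PH and T = (35.700, -33.300) on TB. Then |RT| = |T − R| = 48.820.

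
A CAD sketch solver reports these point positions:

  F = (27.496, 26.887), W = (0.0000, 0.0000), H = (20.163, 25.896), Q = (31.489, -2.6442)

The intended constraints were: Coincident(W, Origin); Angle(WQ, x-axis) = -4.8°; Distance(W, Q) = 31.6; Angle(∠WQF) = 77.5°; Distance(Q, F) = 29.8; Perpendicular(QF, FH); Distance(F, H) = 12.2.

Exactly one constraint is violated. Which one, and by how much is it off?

Distance(F, H) = 12.2 — off by 4.80.

W = (0.00, 0.00) ✓; WQ at -4.800° ✓; |WQ| = 31.60 ✓; ∠WQF = 77.50° ✓; |QF| = 29.80 ✓; ∠(QF, FH) = 90.00° ✓; |FH| = 7.400 ✗.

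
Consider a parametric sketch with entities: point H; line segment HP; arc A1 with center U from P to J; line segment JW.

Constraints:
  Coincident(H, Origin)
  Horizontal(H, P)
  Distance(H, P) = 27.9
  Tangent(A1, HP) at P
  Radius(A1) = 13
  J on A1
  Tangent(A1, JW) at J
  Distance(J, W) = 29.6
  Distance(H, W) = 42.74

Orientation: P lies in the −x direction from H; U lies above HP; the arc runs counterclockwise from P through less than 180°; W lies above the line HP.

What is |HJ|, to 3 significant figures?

19.0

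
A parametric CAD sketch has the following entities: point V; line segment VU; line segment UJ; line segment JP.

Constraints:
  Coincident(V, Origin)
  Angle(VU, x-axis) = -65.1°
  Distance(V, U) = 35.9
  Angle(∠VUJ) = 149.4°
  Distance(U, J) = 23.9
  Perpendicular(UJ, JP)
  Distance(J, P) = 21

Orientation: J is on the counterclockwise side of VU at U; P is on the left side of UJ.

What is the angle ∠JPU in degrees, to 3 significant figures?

48.7°

V is at the origin; VU runs at -65.1° with length 35.9, so U = 35.9·(cos -65.1°, sin -65.1°) = (15.1, -32.6). ∠VUJ = 149.4°, so UJ runs at -65.1° + (180° − 149.4°) = -34.5° from the x-axis; with |UJ| = 23.9, J = U + 23.9·(cos -34.5°, sin -34.5°) = (34.8, -46.1). UJ is perpendicular to JP; with |JP| = 21.0 on the left of UJ, P = J + 21.0·(0.566, 0.824) = (46.7, -28.8). Then cos ∠JPU = PJ·PU / (|PJ||PU|), giving 48.7°.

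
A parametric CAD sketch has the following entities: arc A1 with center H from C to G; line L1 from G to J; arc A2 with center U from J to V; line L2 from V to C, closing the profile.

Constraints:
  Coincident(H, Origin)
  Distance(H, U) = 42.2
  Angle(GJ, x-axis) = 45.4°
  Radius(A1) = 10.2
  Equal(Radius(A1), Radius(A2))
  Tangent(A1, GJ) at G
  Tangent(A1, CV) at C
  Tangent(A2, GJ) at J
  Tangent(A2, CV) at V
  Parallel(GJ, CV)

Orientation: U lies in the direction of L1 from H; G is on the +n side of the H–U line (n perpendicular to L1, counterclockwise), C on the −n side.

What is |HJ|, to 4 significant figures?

43.42

The slot axis is L1's direction at 45.4°, so u = (cos 45.4°, sin 45.4°) = (0.7022, 0.7120) and n = (−sin 45.4°, cos 45.4°) = (-0.7120, 0.7022). H is at the origin and U lies 42.2 along u from H, so U = 42.2·u = (29.63, 30.05). Tangency of A1 to both parallel lines with radius 10.2 puts G and C at H ± 10.2·n: G = (-7.263, 7.162), C = (7.263, -7.162). Equal radii place J and V the same way about U: J = U + 10.2·n = (22.37, 37.21), V = U − 10.2·n = (36.89, 22.89). Then |HJ| = |J − H| = 43.42.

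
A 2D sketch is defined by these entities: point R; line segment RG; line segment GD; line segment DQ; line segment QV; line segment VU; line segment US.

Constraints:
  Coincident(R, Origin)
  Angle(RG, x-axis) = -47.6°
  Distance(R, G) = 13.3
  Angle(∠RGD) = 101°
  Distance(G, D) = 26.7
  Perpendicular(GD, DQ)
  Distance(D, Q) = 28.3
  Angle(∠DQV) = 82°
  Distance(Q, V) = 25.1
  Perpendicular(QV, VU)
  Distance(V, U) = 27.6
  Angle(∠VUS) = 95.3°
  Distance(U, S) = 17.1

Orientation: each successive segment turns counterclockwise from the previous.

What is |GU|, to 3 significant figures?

6.22

∠DQV = 82.0° gives QV at -141° from the x-axis; with |QV| = 25.1, V = (-2.38, 12.3). QV is perpendicular to VU, so VU runs at -50.6°; with |VU| = 27.6, U = (15.1, -9.01). Then |GU| = |U − G| = 6.22.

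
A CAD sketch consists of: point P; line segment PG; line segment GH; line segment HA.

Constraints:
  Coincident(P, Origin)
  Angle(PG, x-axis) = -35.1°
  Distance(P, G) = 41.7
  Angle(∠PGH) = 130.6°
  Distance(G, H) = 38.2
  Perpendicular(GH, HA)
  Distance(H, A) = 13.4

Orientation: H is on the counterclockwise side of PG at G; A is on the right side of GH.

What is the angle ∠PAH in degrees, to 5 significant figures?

55.407°

P is at the origin; PG runs at -35.1° with length 41.7, so G = 41.7·(cos -35.1°, sin -35.1°) = (34.117, -23.978). ∠PGH = 130.6°, so GH runs at -35.1° + (180° − 130.6°) = 14.300° from the x-axis; with |GH| = 38.2, H = G + 38.2·(cos 14.300°, sin 14.300°) = (71.133, -14.542). GH ⟂ HA; with |HA| = 13.4 on the right of GH, A = H + 13.4·(0.24700, -0.96902) = (74.443, -27.527). Then cos ∠PAH = AP·AH / (|AP||AH|), giving 55.407°.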